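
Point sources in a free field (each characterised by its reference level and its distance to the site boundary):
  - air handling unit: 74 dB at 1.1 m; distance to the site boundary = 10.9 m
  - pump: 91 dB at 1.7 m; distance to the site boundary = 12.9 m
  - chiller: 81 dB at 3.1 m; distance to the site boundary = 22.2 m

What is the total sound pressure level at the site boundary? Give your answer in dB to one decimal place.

Apply inverse-square spreading to bring every level to the receiver, then sum 10^(L/10).
air handling unit: 74 − 20·log₁₀(10.9/1.1) = 74 − 19.92 = 54.08 dB.
pump: 91 − 20·log₁₀(12.9/1.7) = 91 − 17.60 = 73.40 dB.
chiller: 81 − 20·log₁₀(22.2/3.1) = 81 − 17.10 = 63.90 dB.
Σ 10^(L/10) = 2.457e+07 → L_total = 10·log₁₀(2.457e+07) = 73.90 dB.

73.9 dB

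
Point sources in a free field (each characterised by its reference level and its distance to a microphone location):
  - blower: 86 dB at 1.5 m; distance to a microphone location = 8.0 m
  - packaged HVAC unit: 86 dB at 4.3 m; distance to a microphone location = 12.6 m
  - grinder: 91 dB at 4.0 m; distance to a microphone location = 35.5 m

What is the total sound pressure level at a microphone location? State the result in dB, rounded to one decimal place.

Apply inverse-square spreading to bring every level to the receiver, then sum 10^(L/10).
blower: 86 − 20·log₁₀(8.0/1.5) = 86 − 14.54 = 71.46 dB.
packaged HVAC unit: 86 − 20·log₁₀(12.6/4.3) = 86 − 9.34 = 76.66 dB.
grinder: 91 − 20·log₁₀(35.5/4.0) = 91 − 18.96 = 72.04 dB.
Σ 10^(L/10) = 7.634e+07 → L_total = 10·log₁₀(7.634e+07) = 78.83 dB.

78.8 dB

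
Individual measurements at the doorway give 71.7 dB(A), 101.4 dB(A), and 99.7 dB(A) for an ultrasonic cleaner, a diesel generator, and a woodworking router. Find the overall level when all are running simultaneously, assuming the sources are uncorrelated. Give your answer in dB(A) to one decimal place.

103.6 dB(A)

Incoherent sources combine by intensity addition: L_total = 10·log₁₀(Σ 10^(L_i/10)).
Σ 10^(L/10) = 10^(71.7/10) + 10^(101.4/10) + 10^(99.7/10) = 2.315e+10.
L_total = 10·log₁₀(2.315e+10) = 103.65 dB(A).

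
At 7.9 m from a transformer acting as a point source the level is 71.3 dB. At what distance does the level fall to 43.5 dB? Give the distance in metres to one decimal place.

The 27.8 dB drop corresponds to a distance ratio of 10^(27.8/20) for a point source.
r₂ = 7.9·10^((71.3−43.5)/20) = 7.9·10^(27.8/20) = 193.92 m.

193.9 m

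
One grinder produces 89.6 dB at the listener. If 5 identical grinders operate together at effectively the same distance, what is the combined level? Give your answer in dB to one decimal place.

N identical incoherent sources raise the level by 10·log₁₀ N.
L_total = 89.6 + 10·log₁₀(5) = 89.6 + 6.990 = 96.59 dB.

96.6 dB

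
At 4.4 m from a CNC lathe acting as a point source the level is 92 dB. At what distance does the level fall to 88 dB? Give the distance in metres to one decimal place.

7.0 m

For a point source L₁ − L₂ = 20·log₁₀(r₂/r₁), so r₂ = r₁·10^((L₁−L₂)/20).
r₂ = 4.4·10^((92−88)/20) = 4.4·10^(4.0/20) = 6.97 m.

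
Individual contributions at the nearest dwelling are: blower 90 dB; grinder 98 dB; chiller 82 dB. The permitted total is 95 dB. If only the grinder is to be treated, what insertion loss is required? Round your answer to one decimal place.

5.0 dB

Everything except the grinder sums to 10^(90/10) + 10^(82/10) = 1.158e+09 in linear terms, 90.64 dB.
To meet 95 dB overall, the treated grinder may contribute at most 10^(95/10) − 1.158e+09 = 2.004e+09, i.e. 93.02 dB.
Required insertion loss = 98 − 93.02 = 4.98 dB.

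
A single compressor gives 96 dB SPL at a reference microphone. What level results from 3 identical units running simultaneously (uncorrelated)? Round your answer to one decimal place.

L_total = L₁ + 10·log₁₀ N for N identical incoherent sources.
L_total = 96 + 10·log₁₀(3) = 96 + 4.771 = 100.77 dB SPL.

100.8 dB SPL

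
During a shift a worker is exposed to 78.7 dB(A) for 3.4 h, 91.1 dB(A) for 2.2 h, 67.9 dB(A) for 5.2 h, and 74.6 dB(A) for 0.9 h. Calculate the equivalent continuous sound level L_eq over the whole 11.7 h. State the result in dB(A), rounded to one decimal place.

84.3 dB(A)

The energy average is taken in the linear domain: L_eq = 10·log₁₀[(Σ tᵢ·10^(Lᵢ/10))/T], T = 11.7 h.
Σ tᵢ·10^(Lᵢ/10) = 3.4·10^(78.7/10) + 2.2·10^(91.1/10) + 5.2·10^(67.9/10) + 0.9·10^(74.6/10) = 3.144e+09.
L_eq = 10·log₁₀(3.144e+09/11.7) = 84.29 dB(A).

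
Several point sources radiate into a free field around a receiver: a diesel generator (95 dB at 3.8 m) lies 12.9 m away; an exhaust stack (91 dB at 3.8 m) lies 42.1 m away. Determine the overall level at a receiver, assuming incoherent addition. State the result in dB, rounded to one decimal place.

Apply inverse-square spreading to bring every level to the receiver, then sum 10^(L/10).
diesel generator: 95 − 20·log₁₀(12.9/3.8) = 95 − 10.62 = 84.38 dB.
exhaust stack: 91 − 20·log₁₀(42.1/3.8) = 91 − 20.89 = 70.11 dB.
Σ 10^(L/10) = 2.847e+08 → L_total = 10·log₁₀(2.847e+08) = 84.54 dB.

84.5 dB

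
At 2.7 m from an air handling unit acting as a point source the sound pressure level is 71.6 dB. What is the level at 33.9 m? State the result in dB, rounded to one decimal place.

For a point source, L₂ = L₁ − 20·log₁₀(r₂/r₁).
L₂ = 71.6 − 20·log₁₀(33.9/2.7) = 71.6 − 21.977 = 49.62 dB.

49.6 dB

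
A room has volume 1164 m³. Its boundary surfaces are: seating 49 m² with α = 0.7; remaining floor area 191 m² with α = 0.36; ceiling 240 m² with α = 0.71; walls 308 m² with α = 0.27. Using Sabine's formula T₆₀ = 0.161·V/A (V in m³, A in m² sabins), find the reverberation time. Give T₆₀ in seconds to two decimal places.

Total absorption A = 49·0.7 + 191·0.36 + 240·0.71 + 308·0.27 = 356.62 m² sabins.
T₆₀ = 0.161·V/A = 0.161·1164/356.62 = 0.526 s.

0.53 s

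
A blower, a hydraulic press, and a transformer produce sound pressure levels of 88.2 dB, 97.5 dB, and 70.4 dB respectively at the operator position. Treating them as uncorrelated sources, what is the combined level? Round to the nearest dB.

For uncorrelated sources the intensities add, so convert each level to linear form, sum, and take 10·log₁₀ of the total.
Σ 10^(L/10) = 10^(88.2/10) + 10^(97.5/10) + 10^(70.4/10) = 6.295e+09.
L_total = 10·log₁₀(6.295e+09) = 97.99 dB.

98 dB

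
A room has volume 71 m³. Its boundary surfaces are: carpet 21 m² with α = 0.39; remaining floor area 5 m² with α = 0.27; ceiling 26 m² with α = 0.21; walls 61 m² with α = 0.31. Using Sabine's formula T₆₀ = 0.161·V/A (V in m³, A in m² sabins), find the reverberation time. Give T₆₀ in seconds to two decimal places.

Total absorption A = 21·0.39 + 5·0.27 + 26·0.21 + 61·0.31 = 33.91 m² sabins.
T₆₀ = 0.161 × 71 / 33.91 = 0.337 s.

0.34 s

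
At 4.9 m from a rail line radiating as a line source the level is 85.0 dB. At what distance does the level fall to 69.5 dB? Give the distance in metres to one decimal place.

Line-source spreading drops the level by 10·log₁₀(r₂/r₁); inverting, r₂/r₁ = 10^(ΔL/10).
r₂ = 4.9·10^((85.0−69.5)/10) = 4.9·10^(15.5/10) = 173.86 m.

173.9 m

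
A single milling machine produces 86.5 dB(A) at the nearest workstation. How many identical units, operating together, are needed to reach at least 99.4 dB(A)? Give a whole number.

20

Need L₁ + 10·log₁₀ N ≥ 99.4, i.e. log₁₀ N ≥ 1.29.
N ≥ 10^(12.9/10) = 19.498, so N = 20.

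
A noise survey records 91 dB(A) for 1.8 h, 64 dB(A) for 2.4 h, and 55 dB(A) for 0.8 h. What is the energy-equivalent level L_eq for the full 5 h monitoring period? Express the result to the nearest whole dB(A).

L_eq = 10·log₁₀[(1/T)·Σ tᵢ·10^(Lᵢ/10)] with T = 5 h.
Σ tᵢ·10^(Lᵢ/10) = 1.8·10^(91/10) + 2.4·10^(64/10) + 0.8·10^(55/10) = 2.272e+09.
L_eq = 10·log₁₀(2.272e+09/5) = 86.58 dB(A).

87 dB(A)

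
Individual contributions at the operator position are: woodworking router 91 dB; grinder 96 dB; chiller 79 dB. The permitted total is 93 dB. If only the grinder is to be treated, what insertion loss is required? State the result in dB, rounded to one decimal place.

Fixed contribution from the other sources: Σ 10^(L/10) = 10^(91/10) + 10^(79/10) = 1.338e+09 (91.27 dB).
The limit corresponds to 10^(93/10) = 1.995e+09; subtracting the fixed part leaves 6.569e+08 for the grinder, i.e. 88.18 dB.
Required insertion loss = 96 − 88.18 = 7.82 dB.

7.8 dB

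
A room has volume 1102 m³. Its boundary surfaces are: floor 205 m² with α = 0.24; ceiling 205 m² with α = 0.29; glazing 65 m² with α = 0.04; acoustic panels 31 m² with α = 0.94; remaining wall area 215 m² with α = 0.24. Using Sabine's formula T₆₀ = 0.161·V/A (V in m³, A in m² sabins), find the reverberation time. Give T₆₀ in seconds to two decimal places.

0.92 s

A = Σ Sᵢαᵢ = 205·0.24 + 205·0.29 + 65·0.04 + 31·0.94 + 215·0.24 = 191.99 m².
T₆₀ = 0.161·V/A = 0.161·1102/191.99 = 0.924 s.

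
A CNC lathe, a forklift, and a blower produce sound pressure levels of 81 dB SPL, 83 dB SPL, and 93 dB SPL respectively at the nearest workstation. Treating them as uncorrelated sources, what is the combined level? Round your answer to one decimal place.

For uncorrelated sources the intensities add, so convert each level to linear form, sum, and take 10·log₁₀ of the total.
Σ 10^(L/10) = 10^(81/10) + 10^(83/10) + 10^(93/10) = 2.321e+09.
L_total = 10·log₁₀(2.321e+09) = 93.66 dB SPL.

93.7 dB SPL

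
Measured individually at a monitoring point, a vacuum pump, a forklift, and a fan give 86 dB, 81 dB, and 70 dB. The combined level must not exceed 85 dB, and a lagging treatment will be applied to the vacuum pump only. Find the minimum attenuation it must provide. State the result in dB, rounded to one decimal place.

3.4 dB

The untreated sources together contribute 10^(81/10) + 10^(70/10) = 1.359e+08, i.e. 81.33 dB.
To meet 85 dB overall, the treated vacuum pump may contribute at most 10^(85/10) − 1.359e+08 = 1.803e+08, i.e. 82.56 dB.
So the vacuum pump must be reduced from 86 to 82.56 dB: IL = 3.44 dB.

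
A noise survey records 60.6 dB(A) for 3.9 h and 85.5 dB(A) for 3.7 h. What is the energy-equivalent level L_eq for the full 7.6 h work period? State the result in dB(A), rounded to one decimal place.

L_eq = 10·log₁₀[(1/T)·Σ tᵢ·10^(Lᵢ/10)] with T = 7.6 h.
Σ tᵢ·10^(Lᵢ/10) = 3.9·10^(60.6/10) + 3.7·10^(85.5/10) = 1.317e+09.
L_eq = 10·log₁₀(1.317e+09/7.6) = 82.39 dB(A).

82.4 dB(A)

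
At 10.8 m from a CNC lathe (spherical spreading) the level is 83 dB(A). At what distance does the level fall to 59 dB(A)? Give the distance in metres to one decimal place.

For a point source L₁ − L₂ = 20·log₁₀(r₂/r₁), so r₂ = r₁·10^((L₁−L₂)/20).
r₂ = 10.8·10^((83−59)/20) = 10.8·10^(24.0/20) = 171.17 m.

171.2 m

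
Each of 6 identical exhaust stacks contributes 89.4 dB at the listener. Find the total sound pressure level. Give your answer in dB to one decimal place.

With 6 equal, uncorrelated contributions the intensity is 6× that of one unit, giving a rise of 10·log₁₀ 6.
L_total = 89.4 + 10·log₁₀(6) = 89.4 + 7.782 = 97.18 dB.

97.2 dB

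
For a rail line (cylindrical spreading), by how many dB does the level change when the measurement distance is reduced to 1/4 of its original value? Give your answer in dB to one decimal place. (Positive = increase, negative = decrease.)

+6.0 dB

Line-source spreading: ΔL = −10·log₁₀(r₂/r₁).
ΔL = −10·log₁₀(0.25) = +6.02 dB.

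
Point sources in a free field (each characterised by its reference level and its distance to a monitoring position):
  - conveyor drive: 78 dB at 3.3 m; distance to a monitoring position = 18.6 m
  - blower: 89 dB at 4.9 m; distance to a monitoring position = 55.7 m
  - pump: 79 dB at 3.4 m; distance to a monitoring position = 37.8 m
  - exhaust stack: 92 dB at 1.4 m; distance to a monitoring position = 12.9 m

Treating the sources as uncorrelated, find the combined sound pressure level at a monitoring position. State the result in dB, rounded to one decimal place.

74.4 dB

Propagate each source to the receiver with L = L_ref − 20·log₁₀(r/r_ref), then add intensities.
conveyor drive: 78 − 20·log₁₀(18.6/3.3) = 78 − 15.02 = 62.98 dB.
blower: 89 − 20·log₁₀(55.7/4.9) = 89 − 21.11 = 67.89 dB.
pump: 79 − 20·log₁₀(37.8/3.4) = 79 − 20.92 = 58.08 dB.
exhaust stack: 92 − 20·log₁₀(12.9/1.4) = 92 − 19.29 = 72.71 dB.
Σ 10^(L/10) = 2.744e+07 → L_total = 10·log₁₀(2.744e+07) = 74.38 dB.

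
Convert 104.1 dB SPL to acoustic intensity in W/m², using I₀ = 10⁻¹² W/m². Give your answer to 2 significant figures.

0.026 W/m²

I = I₀·10^(L/10) = 10⁻¹² × 10^(104.1/10) = 10^(-1.590).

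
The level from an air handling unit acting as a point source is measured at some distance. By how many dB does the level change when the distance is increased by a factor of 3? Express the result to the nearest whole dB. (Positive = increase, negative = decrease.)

With spherical spreading the level changes by −20·log₁₀(r₂/r₁).
ΔL = −20·log₁₀(3) = -9.54 dB.

-10 dB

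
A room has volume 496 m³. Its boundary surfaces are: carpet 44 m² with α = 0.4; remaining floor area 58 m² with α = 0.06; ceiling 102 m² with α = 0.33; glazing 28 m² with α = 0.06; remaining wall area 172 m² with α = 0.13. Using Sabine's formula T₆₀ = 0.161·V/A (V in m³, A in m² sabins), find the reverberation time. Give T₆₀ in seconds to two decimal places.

1.01 s

Summing Sᵢαᵢ: 44·0.4 + 58·0.06 + 102·0.33 + 28·0.06 + 172·0.13 = 78.78 m².
T₆₀ = 0.161·V/A = 0.161·496/78.78 = 1.014 s.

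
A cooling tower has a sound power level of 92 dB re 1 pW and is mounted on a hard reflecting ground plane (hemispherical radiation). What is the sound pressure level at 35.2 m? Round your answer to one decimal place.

The power spreads over a hemisphere of area 2π·r², so L_p = L_w − 10·log₁₀(2π·r²).
2π·r² = 7785 m², 10·log₁₀ of that is 38.913 dB.
L_p = 92 − 38.913 = 53.09 dB.

53.1 dB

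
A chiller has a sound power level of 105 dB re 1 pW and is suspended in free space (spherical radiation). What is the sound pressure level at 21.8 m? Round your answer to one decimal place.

L_p = L_w − 10·log₁₀(4π·r²) with r = 21.8 m.
4π·r² = 5972 m², 10·log₁₀ of that is 37.761 dB.
L_p = 105 − 37.761 = 67.24 dB.

67.2 dB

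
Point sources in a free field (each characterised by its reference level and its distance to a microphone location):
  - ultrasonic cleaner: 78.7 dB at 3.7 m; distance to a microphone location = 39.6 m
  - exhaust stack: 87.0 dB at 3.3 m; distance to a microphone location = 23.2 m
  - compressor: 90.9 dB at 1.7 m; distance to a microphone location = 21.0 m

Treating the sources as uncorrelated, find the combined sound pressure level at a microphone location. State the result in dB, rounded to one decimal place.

72.8 dB

Propagate each source to the receiver with L = L_ref − 20·log₁₀(r/r_ref), then add intensities.
ultrasonic cleaner: 78.7 − 20·log₁₀(39.6/3.7) = 78.7 − 20.59 = 58.11 dB.
exhaust stack: 87.0 − 20·log₁₀(23.2/3.3) = 87.0 − 16.94 = 70.06 dB.
compressor: 90.9 − 20·log₁₀(21.0/1.7) = 90.9 − 21.84 = 69.06 dB.
Σ 10^(L/10) = 1.885e+07 → L_total = 10·log₁₀(1.885e+07) = 72.75 dB.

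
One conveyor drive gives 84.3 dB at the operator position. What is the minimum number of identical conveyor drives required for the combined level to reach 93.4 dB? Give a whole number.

Need L₁ + 10·log₁₀ N ≥ 93.4, i.e. log₁₀ N ≥ 0.91.
N ≥ 10^(9.1/10) = 8.128, so N = 9.

9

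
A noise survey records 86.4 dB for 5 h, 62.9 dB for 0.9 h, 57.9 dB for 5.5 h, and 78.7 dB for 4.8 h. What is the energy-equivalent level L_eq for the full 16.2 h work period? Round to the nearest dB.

Weight each interval's intensity by its duration and average over T = 16.2 h:
Σ tᵢ·10^(Lᵢ/10) = 5·10^(86.4/10) + 0.9·10^(62.9/10) + 5.5·10^(57.9/10) + 4.8·10^(78.7/10) = 2.544e+09.
L_eq = 10·log₁₀(2.544e+09/16.2) = 81.96 dB.

82 dB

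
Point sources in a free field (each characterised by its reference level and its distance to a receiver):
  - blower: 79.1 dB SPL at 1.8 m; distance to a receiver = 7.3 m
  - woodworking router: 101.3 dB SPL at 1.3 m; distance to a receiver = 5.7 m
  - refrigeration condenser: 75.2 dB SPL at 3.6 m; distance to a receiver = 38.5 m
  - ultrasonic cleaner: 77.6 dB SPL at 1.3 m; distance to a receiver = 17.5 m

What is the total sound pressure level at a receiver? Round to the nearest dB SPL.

Propagate each source to the receiver with L = L_ref − 20·log₁₀(r/r_ref), then add intensities.
blower: 79.1 − 20·log₁₀(7.3/1.8) = 79.1 − 12.16 = 66.94 dB SPL.
woodworking router: 101.3 − 20·log₁₀(5.7/1.3) = 101.3 − 12.84 = 88.46 dB SPL.
refrigeration condenser: 75.2 − 20·log₁₀(38.5/3.6) = 75.2 − 20.58 = 54.62 dB SPL.
ultrasonic cleaner: 77.6 − 20·log₁₀(17.5/1.3) = 77.6 − 22.58 = 55.02 dB SPL.
Σ 10^(L/10) = 7.072e+08 → L_total = 10·log₁₀(7.072e+08) = 88.50 dB SPL.

88 dB SPL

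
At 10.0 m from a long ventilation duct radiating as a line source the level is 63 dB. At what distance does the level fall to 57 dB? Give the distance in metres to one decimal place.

For a line source L₁ − L₂ = 10·log₁₀(r₂/r₁), so r₂ = r₁·10^((L₁−L₂)/10).
r₂ = 10.0·10^((63−57)/10) = 10.0·10^(6.0/10) = 39.81 m.

39.8 m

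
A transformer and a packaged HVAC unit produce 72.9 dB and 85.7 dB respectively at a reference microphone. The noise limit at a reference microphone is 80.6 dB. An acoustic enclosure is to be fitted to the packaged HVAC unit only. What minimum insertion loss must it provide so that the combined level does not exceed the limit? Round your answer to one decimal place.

Everything except the packaged HVAC unit sums to 10^(72.9/10) = 1.950e+07 in linear terms, 72.90 dB.
To meet 80.6 dB overall, the treated packaged HVAC unit may contribute at most 10^(80.6/10) − 1.950e+07 = 9.532e+07, i.e. 79.79 dB.
Required insertion loss = 85.7 − 79.79 = 5.91 dB.

5.9 dB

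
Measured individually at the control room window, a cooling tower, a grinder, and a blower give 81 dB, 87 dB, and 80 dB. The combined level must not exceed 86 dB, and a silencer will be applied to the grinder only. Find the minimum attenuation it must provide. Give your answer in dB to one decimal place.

Everything except the grinder sums to 10^(81/10) + 10^(80/10) = 2.259e+08 in linear terms, 83.54 dB.
The limit corresponds to 10^(86/10) = 3.981e+08; subtracting the fixed part leaves 1.722e+08 for the grinder, i.e. 82.36 dB.
Required insertion loss = 87 − 82.36 = 4.64 dB.

4.6 dB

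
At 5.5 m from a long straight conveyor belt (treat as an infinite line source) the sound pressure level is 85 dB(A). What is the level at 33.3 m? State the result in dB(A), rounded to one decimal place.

For a line source, L₂ = L₁ − 10·log₁₀(r₂/r₁).
L₂ = 85 − 10·log₁₀(33.3/5.5) = 85 − 7.821 = 77.18 dB(A).

77.2 dB(A)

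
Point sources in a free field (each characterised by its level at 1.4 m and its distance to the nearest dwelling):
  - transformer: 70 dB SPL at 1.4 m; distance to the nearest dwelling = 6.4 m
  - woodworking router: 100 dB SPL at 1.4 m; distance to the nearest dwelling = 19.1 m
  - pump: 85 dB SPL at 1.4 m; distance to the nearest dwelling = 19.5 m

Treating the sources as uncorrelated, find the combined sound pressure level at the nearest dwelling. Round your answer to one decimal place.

77.5 dB SPL

Apply inverse-square spreading to bring every level to the receiver, then sum 10^(L/10).
transformer: 70 − 20·log₁₀(6.4/1.4) = 70 − 13.20 = 56.80 dB SPL.
woodworking router: 100 − 20·log₁₀(19.1/1.4) = 100 − 22.70 = 77.30 dB SPL.
pump: 85 − 20·log₁₀(19.5/1.4) = 85 − 22.88 = 62.12 dB SPL.
Σ 10^(L/10) = 5.584e+07 → L_total = 10·log₁₀(5.584e+07) = 77.47 dB SPL.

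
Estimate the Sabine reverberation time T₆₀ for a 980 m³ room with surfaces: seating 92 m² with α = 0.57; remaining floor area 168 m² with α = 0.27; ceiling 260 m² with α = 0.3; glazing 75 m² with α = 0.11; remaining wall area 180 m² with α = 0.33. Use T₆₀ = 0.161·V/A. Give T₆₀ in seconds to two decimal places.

Summing Sᵢαᵢ: 92·0.57 + 168·0.27 + 260·0.3 + 75·0.11 + 180·0.33 = 243.45 m².
T₆₀ = 0.161·V/A = 0.161·980/243.45 = 0.648 s.

0.65 s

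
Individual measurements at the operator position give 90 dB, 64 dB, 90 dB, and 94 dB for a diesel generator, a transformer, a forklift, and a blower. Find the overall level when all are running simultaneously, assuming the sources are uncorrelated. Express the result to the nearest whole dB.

For uncorrelated sources the intensities add, so convert each level to linear form, sum, and take 10·log₁₀ of the total.
Σ 10^(L/10) = 10^(90/10) + 10^(64/10) + 10^(90/10) + 10^(94/10) = 4.514e+09.
L_total = 10·log₁₀(4.514e+09) = 96.55 dB.

97 dB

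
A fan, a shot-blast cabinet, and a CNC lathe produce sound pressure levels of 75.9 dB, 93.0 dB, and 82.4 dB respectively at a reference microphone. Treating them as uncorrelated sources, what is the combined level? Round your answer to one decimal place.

93.4 dB

Incoherent sources combine by intensity addition: L_total = 10·log₁₀(Σ 10^(L_i/10)).
Σ 10^(L/10) = 10^(75.9/10) + 10^(93.0/10) + 10^(82.4/10) = 2.208e+09.
L_total = 10·log₁₀(2.208e+09) = 93.44 dB.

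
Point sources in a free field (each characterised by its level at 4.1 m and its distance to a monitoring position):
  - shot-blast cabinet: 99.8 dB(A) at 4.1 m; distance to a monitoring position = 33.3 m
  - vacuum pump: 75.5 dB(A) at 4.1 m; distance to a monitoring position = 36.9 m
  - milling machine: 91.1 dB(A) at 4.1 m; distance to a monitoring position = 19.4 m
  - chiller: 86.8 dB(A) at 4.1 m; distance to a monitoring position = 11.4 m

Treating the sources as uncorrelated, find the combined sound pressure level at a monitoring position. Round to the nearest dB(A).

84 dB(A)

Apply inverse-square spreading to bring every level to the receiver, then sum 10^(L/10).
shot-blast cabinet: 99.8 − 20·log₁₀(33.3/4.1) = 99.8 − 18.19 = 81.61 dB(A).
vacuum pump: 75.5 − 20·log₁₀(36.9/4.1) = 75.5 − 19.08 = 56.42 dB(A).
milling machine: 91.1 − 20·log₁₀(19.4/4.1) = 91.1 − 13.50 = 77.60 dB(A).
chiller: 86.8 − 20·log₁₀(11.4/4.1) = 86.8 − 8.88 = 77.92 dB(A).
Σ 10^(L/10) = 2.647e+08 → L_total = 10·log₁₀(2.647e+08) = 84.23 dB(A).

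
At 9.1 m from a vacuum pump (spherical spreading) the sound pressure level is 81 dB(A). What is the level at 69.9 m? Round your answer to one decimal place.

63.3 dB(A)

For a point source, L₂ = L₁ − 20·log₁₀(r₂/r₁).
L₂ = 81 − 20·log₁₀(69.9/9.1) = 81 − 17.709 = 63.29 dB(A).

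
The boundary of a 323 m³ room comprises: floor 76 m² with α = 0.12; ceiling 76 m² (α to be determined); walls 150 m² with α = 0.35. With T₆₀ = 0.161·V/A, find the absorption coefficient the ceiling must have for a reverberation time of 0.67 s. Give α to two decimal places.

From T₆₀ = 0.161·V/A, the target T₆₀ = 0.67 s needs A = 0.161·323/0.67 = 77.62 m².
Absorption from the other surfaces = 76·0.12 + 150·0.35 = 61.62 m², so the ceiling must supply 16.00 m² over 76 m².
α = 16.00/76 = 0.210.

0.21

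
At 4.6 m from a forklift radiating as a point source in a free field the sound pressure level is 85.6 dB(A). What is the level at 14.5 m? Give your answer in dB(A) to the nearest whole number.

Point-source attenuation: ΔL = 20·log₁₀(r₂/r₁) = 20·log₁₀(14.5/4.6) = 9.972 dB.
L₂ = 85.6 − 20·log₁₀(14.5/4.6) = 85.6 − 9.972 = 75.63 dB(A).

76 dB(A)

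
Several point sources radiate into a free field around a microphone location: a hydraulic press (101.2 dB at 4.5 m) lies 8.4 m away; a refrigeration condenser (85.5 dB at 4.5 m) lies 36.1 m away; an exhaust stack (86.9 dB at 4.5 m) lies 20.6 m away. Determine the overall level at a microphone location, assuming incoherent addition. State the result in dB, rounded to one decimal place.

95.8 dB

First find each source's level at the receiver (point-source: −20·log₁₀(r/r_ref)), then combine on an intensity basis.
hydraulic press: 101.2 − 20·log₁₀(8.4/4.5) = 101.2 − 5.42 = 95.78 dB.
refrigeration condenser: 85.5 − 20·log₁₀(36.1/4.5) = 85.5 − 18.09 = 67.41 dB.
exhaust stack: 86.9 − 20·log₁₀(20.6/4.5) = 86.9 − 13.21 = 73.69 dB.
Σ 10^(L/10) = 3.812e+09 → L_total = 10·log₁₀(3.812e+09) = 95.81 dB.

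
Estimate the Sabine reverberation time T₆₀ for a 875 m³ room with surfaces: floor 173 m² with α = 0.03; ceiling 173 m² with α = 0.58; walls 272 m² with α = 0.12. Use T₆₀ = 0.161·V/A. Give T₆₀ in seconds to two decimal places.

Summing Sᵢαᵢ: 173·0.03 + 173·0.58 + 272·0.12 = 138.17 m².
T₆₀ = 0.161 × 875 / 138.17 = 1.020 s.

1.02 s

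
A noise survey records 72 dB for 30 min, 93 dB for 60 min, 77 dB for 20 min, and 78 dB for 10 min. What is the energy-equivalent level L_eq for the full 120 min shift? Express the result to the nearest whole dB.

90 dB

Weight each interval's intensity by its duration and average over T = 120 min:
Σ tᵢ·10^(Lᵢ/10) = 30·10^(72/10) + 60·10^(93/10) + 20·10^(77/10) + 10·10^(78/10) = 1.218e+11.
L_eq = 10·log₁₀(1.218e+11/120) = 90.07 dB.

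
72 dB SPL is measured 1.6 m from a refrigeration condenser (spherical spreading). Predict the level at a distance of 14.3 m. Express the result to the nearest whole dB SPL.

Point-source attenuation: ΔL = 20·log₁₀(r₂/r₁) = 20·log₁₀(14.3/1.6) = 19.024 dB.
L₂ = 72 − 20·log₁₀(14.3/1.6) = 72 − 19.024 = 52.98 dB SPL.

53 dB SPL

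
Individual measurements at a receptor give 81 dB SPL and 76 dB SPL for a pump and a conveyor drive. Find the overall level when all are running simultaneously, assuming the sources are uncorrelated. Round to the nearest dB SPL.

82 dB SPL

Incoherent sources combine by intensity addition: L_total = 10·log₁₀(Σ 10^(L_i/10)).
Σ 10^(L/10) = 10^(81/10) + 10^(76/10) = 1.657e+08.
L_total = 10·log₁₀(1.657e+08) = 82.19 dB SPL.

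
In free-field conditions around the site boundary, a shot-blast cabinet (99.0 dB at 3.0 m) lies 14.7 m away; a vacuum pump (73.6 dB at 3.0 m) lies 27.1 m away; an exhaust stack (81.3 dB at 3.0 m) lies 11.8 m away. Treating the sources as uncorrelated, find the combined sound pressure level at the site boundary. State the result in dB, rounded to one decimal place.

85.3 dB

Propagate each source to the receiver with L = L_ref − 20·log₁₀(r/r_ref), then add intensities.
shot-blast cabinet: 99.0 − 20·log₁₀(14.7/3.0) = 99.0 − 13.80 = 85.20 dB.
vacuum pump: 73.6 − 20·log₁₀(27.1/3.0) = 73.6 − 19.12 = 54.48 dB.
exhaust stack: 81.3 − 20·log₁₀(11.8/3.0) = 81.3 − 11.90 = 69.40 dB.
Σ 10^(L/10) = 3.398e+08 → L_total = 10·log₁₀(3.398e+08) = 85.31 dB.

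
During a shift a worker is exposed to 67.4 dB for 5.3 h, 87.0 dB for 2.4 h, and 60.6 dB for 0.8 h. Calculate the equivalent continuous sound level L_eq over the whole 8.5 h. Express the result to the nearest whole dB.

82 dB

L_eq = 10·log₁₀[(1/T)·Σ tᵢ·10^(Lᵢ/10)] with T = 8.5 h.
Σ tᵢ·10^(Lᵢ/10) = 5.3·10^(67.4/10) + 2.4·10^(87.0/10) + 0.8·10^(60.6/10) = 1.233e+09.
L_eq = 10·log₁₀(1.233e+09/8.5) = 81.62 dB.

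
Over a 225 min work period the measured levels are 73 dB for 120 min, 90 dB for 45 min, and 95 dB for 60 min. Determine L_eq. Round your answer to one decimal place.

The energy average is taken in the linear domain: L_eq = 10·log₁₀[(Σ tᵢ·10^(Lᵢ/10))/T], T = 225 min.
Σ tᵢ·10^(Lᵢ/10) = 120·10^(73/10) + 45·10^(90/10) + 60·10^(95/10) = 2.371e+11.
L_eq = 10·log₁₀(2.371e+11/225) = 90.23 dB.

90.2 dB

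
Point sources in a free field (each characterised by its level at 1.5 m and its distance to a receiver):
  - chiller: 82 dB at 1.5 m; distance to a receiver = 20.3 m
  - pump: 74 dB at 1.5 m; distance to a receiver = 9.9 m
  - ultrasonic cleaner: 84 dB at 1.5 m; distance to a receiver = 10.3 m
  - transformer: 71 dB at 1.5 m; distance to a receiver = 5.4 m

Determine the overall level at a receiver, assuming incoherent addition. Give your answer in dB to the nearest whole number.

First find each source's level at the receiver (point-source: −20·log₁₀(r/r_ref)), then combine on an intensity basis.
chiller: 82 − 20·log₁₀(20.3/1.5) = 82 − 22.63 = 59.37 dB.
pump: 74 − 20·log₁₀(9.9/1.5) = 74 − 16.39 = 57.61 dB.
ultrasonic cleaner: 84 − 20·log₁₀(10.3/1.5) = 84 − 16.73 = 67.27 dB.
transformer: 71 − 20·log₁₀(5.4/1.5) = 71 − 11.13 = 59.87 dB.
Σ 10^(L/10) = 7.741e+06 → L_total = 10·log₁₀(7.741e+06) = 68.89 dB.

69 dB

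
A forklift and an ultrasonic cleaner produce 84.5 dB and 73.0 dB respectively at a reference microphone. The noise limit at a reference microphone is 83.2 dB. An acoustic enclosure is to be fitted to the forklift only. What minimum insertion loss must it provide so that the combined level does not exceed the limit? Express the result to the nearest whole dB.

2 dB

Everything except the forklift sums to 10^(73.0/10) = 1.995e+07 in linear terms, 73.00 dB.
To meet 83.2 dB overall, the treated forklift may contribute at most 10^(83.2/10) − 1.995e+07 = 1.890e+08, i.e. 82.76 dB.
Required insertion loss = 84.5 − 82.76 = 1.74 dB.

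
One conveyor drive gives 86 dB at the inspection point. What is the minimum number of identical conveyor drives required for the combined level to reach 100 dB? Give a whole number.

26

N identical sources give L₁ + 10·log₁₀ N, so require 10·log₁₀ N ≥ 100 − 86 = 14.0 dB.
N ≥ 10^(14.0/10) = 25.119, so N = 26.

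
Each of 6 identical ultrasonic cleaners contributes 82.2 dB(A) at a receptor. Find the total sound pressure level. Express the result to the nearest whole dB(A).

With 6 equal, uncorrelated contributions the intensity is 6× that of one unit, giving a rise of 10·log₁₀ 6.
L_total = 82.2 + 10·log₁₀(6) = 82.2 + 7.782 = 89.98 dB(A).

90 dB(A)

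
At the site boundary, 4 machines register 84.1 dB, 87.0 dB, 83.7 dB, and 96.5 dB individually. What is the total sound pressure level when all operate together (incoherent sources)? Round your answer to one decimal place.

97.4 dB

Incoherent sources combine by intensity addition: L_total = 10·log₁₀(Σ 10^(L_i/10)).
Σ 10^(L/10) = 10^(84.1/10) + 10^(87.0/10) + 10^(83.7/10) + 10^(96.5/10) = 5.459e+09.
L_total = 10·log₁₀(5.459e+09) = 97.37 dB.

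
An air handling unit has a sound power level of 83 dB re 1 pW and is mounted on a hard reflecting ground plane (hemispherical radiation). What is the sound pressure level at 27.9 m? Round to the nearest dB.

46 dB

Free-field hemispherical radiation: L_p = L_w − 10·log₁₀(2π·r²), r = 27.9 m.
2π·r² = 4891 m², 10·log₁₀ of that is 36.894 dB.
L_p = 83 − 36.894 = 46.11 dB.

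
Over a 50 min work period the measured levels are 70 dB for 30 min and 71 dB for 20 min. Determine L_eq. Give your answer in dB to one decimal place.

70.4 dB

L_eq = 10·log₁₀[(1/T)·Σ tᵢ·10^(Lᵢ/10)] with T = 50 min.
Σ tᵢ·10^(Lᵢ/10) = 30·10^(70/10) + 20·10^(71/10) = 5.518e+08.
L_eq = 10·log₁₀(5.518e+08/50) = 70.43 dB.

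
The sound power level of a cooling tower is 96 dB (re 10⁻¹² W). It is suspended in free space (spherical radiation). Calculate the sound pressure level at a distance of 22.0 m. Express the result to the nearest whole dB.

58 dB

The power spreads over a sphere of area 4π·r², so L_p = L_w − 10·log₁₀(4π·r²).
4π·r² = 6082 m², 10·log₁₀ of that is 37.841 dB.
L_p = 96 − 37.841 = 58.16 dB.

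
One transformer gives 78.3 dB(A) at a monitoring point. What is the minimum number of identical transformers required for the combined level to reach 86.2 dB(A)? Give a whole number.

7

Need L₁ + 10·log₁₀ N ≥ 86.2, i.e. log₁₀ N ≥ 0.79.
N ≥ 10^(7.9/10) = 6.166, so N = 7.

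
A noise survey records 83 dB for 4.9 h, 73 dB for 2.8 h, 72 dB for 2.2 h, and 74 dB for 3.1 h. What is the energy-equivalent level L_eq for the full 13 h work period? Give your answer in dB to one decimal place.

79.5 dB

L_eq = 10·log₁₀[(1/T)·Σ tᵢ·10^(Lᵢ/10)] with T = 13 h.
Σ tᵢ·10^(Lᵢ/10) = 4.9·10^(83/10) + 2.8·10^(73/10) + 2.2·10^(72/10) + 3.1·10^(74/10) = 1.146e+09.
L_eq = 10·log₁₀(1.146e+09/13) = 79.45 dB.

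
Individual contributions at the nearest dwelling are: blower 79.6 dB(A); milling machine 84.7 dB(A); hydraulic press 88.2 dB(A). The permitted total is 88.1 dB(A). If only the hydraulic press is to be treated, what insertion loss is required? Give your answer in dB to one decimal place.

4.1 dB

Fixed contribution from the other sources: Σ 10^(L/10) = 10^(79.6/10) + 10^(84.7/10) = 3.863e+08 (85.87 dB(A)).
To meet 88.1 dB(A) overall, the treated hydraulic press may contribute at most 10^(88.1/10) − 3.863e+08 = 2.593e+08, i.e. 84.14 dB(A).
Required insertion loss = 88.2 − 84.14 = 4.06 dB.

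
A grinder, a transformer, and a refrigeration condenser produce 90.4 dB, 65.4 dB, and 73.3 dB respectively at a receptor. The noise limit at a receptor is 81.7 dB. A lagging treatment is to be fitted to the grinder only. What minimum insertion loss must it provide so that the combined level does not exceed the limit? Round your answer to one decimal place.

9.5 dB

Fixed contribution from the other sources: Σ 10^(L/10) = 10^(65.4/10) + 10^(73.3/10) = 2.485e+07 (73.95 dB).
The limit corresponds to 10^(81.7/10) = 1.479e+08; subtracting the fixed part leaves 1.231e+08 for the grinder, i.e. 80.90 dB.
Required insertion loss = 90.4 − 80.90 = 9.50 dB.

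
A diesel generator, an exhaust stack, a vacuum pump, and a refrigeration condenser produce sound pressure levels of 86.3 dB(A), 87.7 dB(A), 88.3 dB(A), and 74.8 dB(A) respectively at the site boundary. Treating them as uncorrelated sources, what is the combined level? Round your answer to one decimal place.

Incoherent sources combine by intensity addition: L_total = 10·log₁₀(Σ 10^(L_i/10)).
Σ 10^(L/10) = 10^(86.3/10) + 10^(87.7/10) + 10^(88.3/10) + 10^(74.8/10) = 1.722e+09.
L_total = 10·log₁₀(1.722e+09) = 92.36 dB(A).

92.4 dB(A)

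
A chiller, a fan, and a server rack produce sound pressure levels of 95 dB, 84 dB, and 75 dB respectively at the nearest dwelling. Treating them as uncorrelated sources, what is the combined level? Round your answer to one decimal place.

95.4 dB

Incoherent sources combine by intensity addition: L_total = 10·log₁₀(Σ 10^(L_i/10)).
Σ 10^(L/10) = 10^(95/10) + 10^(84/10) + 10^(75/10) = 3.445e+09.
L_total = 10·log₁₀(3.445e+09) = 95.37 dB.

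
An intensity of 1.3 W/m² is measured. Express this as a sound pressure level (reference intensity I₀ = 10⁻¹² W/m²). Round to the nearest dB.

I/I₀ = 1.3/10⁻¹² = 1.3×10^12, and L = 10·log₁₀(I/I₀).
L = 10·(0.1139 + 12) = 121.14 dB.

121 dB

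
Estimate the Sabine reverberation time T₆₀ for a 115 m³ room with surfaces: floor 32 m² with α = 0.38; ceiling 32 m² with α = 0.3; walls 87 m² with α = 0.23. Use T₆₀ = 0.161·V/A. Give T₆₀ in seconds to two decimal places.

Total absorption A = 32·0.38 + 32·0.3 + 87·0.23 = 41.77 m² sabins.
T₆₀ = 0.161·V/A = 0.161·115/41.77 = 0.443 s.

0.44 s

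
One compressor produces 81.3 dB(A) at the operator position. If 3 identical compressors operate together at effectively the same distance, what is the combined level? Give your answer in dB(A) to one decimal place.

N identical incoherent sources raise the level by 10·log₁₀ N.
L_total = 81.3 + 10·log₁₀(3) = 81.3 + 4.771 = 86.07 dB(A).

86.1 dB(A)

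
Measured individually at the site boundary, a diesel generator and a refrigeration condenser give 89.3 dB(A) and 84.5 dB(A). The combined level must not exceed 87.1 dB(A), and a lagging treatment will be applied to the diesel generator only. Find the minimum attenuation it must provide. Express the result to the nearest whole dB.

Fixed contribution from the other source: Σ 10^(L/10) = 10^(84.5/10) = 2.818e+08 (84.50 dB(A)).
To meet 87.1 dB(A) overall, the treated diesel generator may contribute at most 10^(87.1/10) − 2.818e+08 = 2.310e+08, i.e. 83.64 dB(A).
So the diesel generator must be reduced from 89.3 to 83.64 dB(A): IL = 5.66 dB.

6 dB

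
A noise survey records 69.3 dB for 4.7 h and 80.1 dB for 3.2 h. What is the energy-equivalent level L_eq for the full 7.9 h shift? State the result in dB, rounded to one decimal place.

Weight each interval's intensity by its duration and average over T = 7.9 h:
Σ tᵢ·10^(Lᵢ/10) = 4.7·10^(69.3/10) + 3.2·10^(80.1/10) = 3.675e+08.
L_eq = 10·log₁₀(3.675e+08/7.9) = 76.68 dB.

76.7 dB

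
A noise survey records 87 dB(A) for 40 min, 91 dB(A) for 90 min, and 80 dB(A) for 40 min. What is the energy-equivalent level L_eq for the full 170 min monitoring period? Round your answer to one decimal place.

89.1 dB(A)

Weight each interval's intensity by its duration and average over T = 170 min:
Σ tᵢ·10^(Lᵢ/10) = 40·10^(87/10) + 90·10^(91/10) + 40·10^(80/10) = 1.374e+11.
L_eq = 10·log₁₀(1.374e+11/170) = 89.07 dB(A).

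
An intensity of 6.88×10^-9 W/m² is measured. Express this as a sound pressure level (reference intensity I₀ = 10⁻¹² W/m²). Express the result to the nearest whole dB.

38 dB

Dividing by I₀ shifts the exponent by 12: I/I₀ = 6.88×10^3.
L = 10·(0.8376 + 3) = 38.38 dB.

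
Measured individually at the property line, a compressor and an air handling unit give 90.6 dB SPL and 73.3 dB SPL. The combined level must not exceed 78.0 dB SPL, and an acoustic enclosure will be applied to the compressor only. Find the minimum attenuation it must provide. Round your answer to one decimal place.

14.4 dB

Everything except the compressor sums to 10^(73.3/10) = 2.138e+07 in linear terms, 73.30 dB SPL.
To meet 78.0 dB SPL overall, the treated compressor may contribute at most 10^(78.0/10) − 2.138e+07 = 4.172e+07, i.e. 76.20 dB SPL.
Required insertion loss = 90.6 − 76.20 = 14.40 dB.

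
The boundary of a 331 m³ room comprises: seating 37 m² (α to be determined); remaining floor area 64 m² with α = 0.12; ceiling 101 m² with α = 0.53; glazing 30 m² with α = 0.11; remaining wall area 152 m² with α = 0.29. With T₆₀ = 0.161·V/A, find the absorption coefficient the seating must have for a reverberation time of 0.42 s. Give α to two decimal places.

0.49

A = 0.161·V/T₆₀ = 0.161·331/0.42 = 126.88 m² sabins.
Absorption from the other surfaces = 64·0.12 + 101·0.53 + 30·0.11 + 152·0.29 = 108.59 m², so the seating must supply 18.29 m² over 37 m².
α = 18.29/37 = 0.494.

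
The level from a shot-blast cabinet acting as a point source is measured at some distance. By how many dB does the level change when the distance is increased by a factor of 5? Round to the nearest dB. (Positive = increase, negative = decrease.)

Point-source spreading: ΔL = −20·log₁₀(r₂/r₁).
ΔL = −20·log₁₀(5) = -13.98 dB.

-14 dB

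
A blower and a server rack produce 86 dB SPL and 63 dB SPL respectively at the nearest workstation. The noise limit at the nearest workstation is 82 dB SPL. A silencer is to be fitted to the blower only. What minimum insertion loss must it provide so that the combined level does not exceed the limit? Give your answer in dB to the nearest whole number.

Fixed contribution from the other source: Σ 10^(L/10) = 10^(63/10) = 1.995e+06 (63.00 dB SPL).
To meet 82 dB SPL overall, the treated blower may contribute at most 10^(82/10) − 1.995e+06 = 1.565e+08, i.e. 81.94 dB SPL.
Required insertion loss = 86 − 81.94 = 4.06 dB.

4 dB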